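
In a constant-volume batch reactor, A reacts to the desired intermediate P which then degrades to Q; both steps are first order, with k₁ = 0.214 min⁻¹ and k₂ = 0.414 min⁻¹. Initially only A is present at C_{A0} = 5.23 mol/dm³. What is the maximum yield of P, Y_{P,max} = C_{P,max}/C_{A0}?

0.255

Evaluating C_P at t_opt = ln(k₂/k₁)/(k₂−k₁) gives C_{P,max}/C_{A0} = (k₁/k₂)^[k₂/(k₂−k₁)].
= (0.214/0.414)^(0.414/(0.414−0.214)) = (0.5169)^(2.070) = 0.2551.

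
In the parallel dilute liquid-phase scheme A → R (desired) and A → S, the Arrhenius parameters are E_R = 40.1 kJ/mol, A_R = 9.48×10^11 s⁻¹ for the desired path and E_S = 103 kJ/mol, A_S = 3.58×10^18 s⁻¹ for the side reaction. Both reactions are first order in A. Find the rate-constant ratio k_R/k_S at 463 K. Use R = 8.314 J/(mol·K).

3.31

Since both paths have the same order in A, the concentration cancels and S_{R/S} = k_R/k_S = (A_R/A_S)·exp[(E_S−E_R)/(RT)].
(E_S−E_R)/(RT) = (103−40.1)×10³/(8.314×463) = 62900/3849 = 16.34.
k_R/k_S = (9.48×10^11/3.58×10^18)·exp(16.34) = 2.648×10^-7 × 1.249×10^7 = 3.31.
Since E_R < E_S, lowering the temperature improves selectivity toward R.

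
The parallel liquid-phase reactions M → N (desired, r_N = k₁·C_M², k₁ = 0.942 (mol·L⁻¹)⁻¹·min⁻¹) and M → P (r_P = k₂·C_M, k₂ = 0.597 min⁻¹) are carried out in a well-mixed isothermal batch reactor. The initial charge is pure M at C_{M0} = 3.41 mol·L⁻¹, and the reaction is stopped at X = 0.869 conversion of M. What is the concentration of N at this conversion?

2.13 mol·L⁻¹

C_M = C_{M0}(1−X) = 0.4467 mol·L⁻¹.
Along a PFR/batch, dC_P/dC_M = −r_P/(r_N+r_P) = −k₂/(k₂+k₁·C_M).
Integrating from C_{M0} to C_M: C_P = (0.597/0.942)·ln[(0.597+0.942·3.41)/(0.597+0.942·0.447)] = 0.6338·ln(3.809/1.018) = 0.8364 mol·L⁻¹.
Then C_N = (C_{M0}−C_M) − C_P = 2.963 − 0.8364 = 2.127 mol·L⁻¹.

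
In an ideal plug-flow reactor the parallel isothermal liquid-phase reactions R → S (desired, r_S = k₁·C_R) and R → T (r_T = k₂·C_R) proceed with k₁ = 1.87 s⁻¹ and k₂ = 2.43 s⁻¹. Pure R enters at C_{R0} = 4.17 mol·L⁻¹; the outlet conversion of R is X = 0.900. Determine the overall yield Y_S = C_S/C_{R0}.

0.391

C_R = C_{R0}(1−X) = 0.4170 mol·L⁻¹.
Both paths are first order in R, so the instantaneous fraction to S is constant: dC_S/d(−C_R) = k₁/(k₁+k₂) = 0.4349.
C_S = 0.4349·(C_{R0}−C_R) = 0.4349×3.753 = 1.63 mol·L⁻¹.
Y_S = C_S/C_{R0} = 1.632/4.17 = 0.391.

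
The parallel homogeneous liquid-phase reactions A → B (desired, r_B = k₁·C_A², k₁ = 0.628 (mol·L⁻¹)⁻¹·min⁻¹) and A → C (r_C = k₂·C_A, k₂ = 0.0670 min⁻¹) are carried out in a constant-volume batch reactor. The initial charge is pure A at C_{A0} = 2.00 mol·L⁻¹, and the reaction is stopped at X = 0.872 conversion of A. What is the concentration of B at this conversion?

C_A = C_{A0}(1−X) = 0.2560 mol·L⁻¹.
Along a PFR/batch, dC_C/dC_A = −r_C/(r_B+r_C) = −k₂/(k₂+k₁·C_A).
Integrating from C_{A0} to C_A: C_C = (0.0670/0.628)·ln[(0.0670+0.628·2.00)/(0.0670+0.628·0.256)] = 0.1067·ln(1.323/0.2278) = 0.1877 mol·L⁻¹.
Then C_B = (C_{A0}−C_A) − C_C = 1.744 − 0.1877 = 1.556 mol·L⁻¹.

1.56 mol·L⁻¹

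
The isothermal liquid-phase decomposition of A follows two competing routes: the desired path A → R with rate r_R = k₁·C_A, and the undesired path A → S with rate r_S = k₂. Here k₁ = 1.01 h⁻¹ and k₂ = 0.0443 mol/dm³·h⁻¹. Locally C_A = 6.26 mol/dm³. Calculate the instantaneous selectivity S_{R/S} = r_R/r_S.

S_{R/S} = r_R/r_S = (k₁·C_A)/(k₂) = (k₁/k₂)·C_A.
= (1.01×6.260) / (0.0443) = 6.323/0.04430 = 143.
Since the desired path is higher order in A, keeping C_A high (PFR or concentrated feed) favours R.

143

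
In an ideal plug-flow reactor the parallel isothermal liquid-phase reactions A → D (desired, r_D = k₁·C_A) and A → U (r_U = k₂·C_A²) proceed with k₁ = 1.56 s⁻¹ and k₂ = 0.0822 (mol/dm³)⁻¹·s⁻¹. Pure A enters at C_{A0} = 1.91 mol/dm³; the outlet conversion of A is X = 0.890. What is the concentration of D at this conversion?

C_A = C_{A0}(1−X) = 0.2101 mol/dm³.
Along a PFR/batch, dC_D/dC_A = −r_D/(r_D+r_U) = −k₁/(k₁+k₂·C_A).
Integrating from C_{A0} to C_A: C_D = (1.56/0.0822)·ln[(1.56+0.0822·1.91)/(1.56+0.0822·0.210)] = 18.98·ln(1.717/1.577) = 1.611 mol/dm³.

1.61 mol/dm³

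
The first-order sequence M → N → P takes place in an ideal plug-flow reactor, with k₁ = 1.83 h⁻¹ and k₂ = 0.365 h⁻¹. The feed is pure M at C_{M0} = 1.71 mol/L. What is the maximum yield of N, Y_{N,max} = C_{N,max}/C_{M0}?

For a first-order series the maximum intermediate yield is C_{N,max}/C_{M0} = (k₁/k₂)^[k₂/(k₂−k₁)].
= (1.83/0.365)^(0.365/(0.365−1.83)) = (5.014)^(-0.2491) = 0.6692.

0.669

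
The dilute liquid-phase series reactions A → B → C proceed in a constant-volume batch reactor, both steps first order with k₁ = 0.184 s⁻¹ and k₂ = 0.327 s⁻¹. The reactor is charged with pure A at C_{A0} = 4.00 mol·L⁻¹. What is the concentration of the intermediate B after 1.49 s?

The intermediate concentration in a first-order A→B→C sequence is C_B = k₁C_{A0}(e^(−k₁t) − e^(−k₂t))/(k₂−k₁).
e^(−k₁t) = e^(−0.184×1.49) = e^(−0.2742) = 0.7602; e^(−k₂t) = e^(−0.4872) = 0.6143.
C_B = 0.184×4.00/(0.327−0.184) × (0.7602−0.6143) = 5.147×0.1459 = 0.7508 mol·L⁻¹.

0.751 mol·L⁻¹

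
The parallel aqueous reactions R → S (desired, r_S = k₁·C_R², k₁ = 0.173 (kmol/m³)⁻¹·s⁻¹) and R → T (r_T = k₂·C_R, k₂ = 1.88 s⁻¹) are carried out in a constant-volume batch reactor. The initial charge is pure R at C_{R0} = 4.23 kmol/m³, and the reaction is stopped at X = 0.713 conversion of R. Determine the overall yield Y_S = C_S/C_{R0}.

0.140

C_R = C_{R0}(1−X) = 1.214 kmol/m³.
Along a PFR/batch, dC_T/dC_R = −r_T/(r_S+r_T) = −k₂/(k₂+k₁·C_R).
Integrating from C_{R0} to C_R: C_T = (1.88/0.173)·ln[(1.88+0.173·4.23)/(1.88+0.173·1.21)] = 10.87·ln(2.612/2.090) = 2.422 kmol/m³.
Then C_S = (C_{R0}−C_R) − C_T = 3.016 − 2.422 = 0.5942 kmol/m³.
Y_S = C_S/C_{R0} = 0.5942/4.23 = 0.140.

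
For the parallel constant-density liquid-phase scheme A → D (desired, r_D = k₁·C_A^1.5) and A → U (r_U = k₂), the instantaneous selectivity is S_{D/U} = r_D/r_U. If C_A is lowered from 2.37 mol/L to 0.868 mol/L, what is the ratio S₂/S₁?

0.222

S_{D/U} = (k₁/k₂)·C_A^1.5, so S₂/S₁ = (C_{A,2}/C_{A,1})^1.5.
= (0.868/2.37)^1.5 = (0.3662)^1.5 = 0.222.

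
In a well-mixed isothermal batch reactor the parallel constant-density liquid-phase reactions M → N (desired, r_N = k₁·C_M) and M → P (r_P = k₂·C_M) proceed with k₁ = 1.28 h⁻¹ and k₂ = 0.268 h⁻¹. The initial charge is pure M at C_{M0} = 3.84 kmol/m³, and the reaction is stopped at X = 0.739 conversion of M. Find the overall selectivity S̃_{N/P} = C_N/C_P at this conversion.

C_M = C_{M0}(1−X) = 1.002 kmol/m³.
Both paths are first order in M, so the instantaneous fraction to N is constant: dC_N/d(−C_M) = k₁/(k₁+k₂) = 0.8269.
C_N = 0.8269·(C_{M0}−C_M) = 0.8269×2.838 = 2.35 kmol/m³.
C_P = (C_{M0}−C_M)−C_N = 0.4913 kmol/m³; S̃_{N/P} = 2.346/0.4913 = 4.78.

4.78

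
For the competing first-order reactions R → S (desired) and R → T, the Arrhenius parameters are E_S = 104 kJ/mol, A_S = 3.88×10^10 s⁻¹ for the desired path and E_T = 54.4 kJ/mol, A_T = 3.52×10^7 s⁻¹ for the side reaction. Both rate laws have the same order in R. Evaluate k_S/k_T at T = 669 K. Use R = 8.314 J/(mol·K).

0.148

With equal orders, S_{S/T} = k_S/k_T = (A_S/A_T)·exp[(E_T−E_S)/(RT)].
(E_T−E_S)/(RT) = (54.4−104)×10³/(8.314×669) = -49600/5562 = -8.918.
k_S/k_T = (3.88×10^10/3.52×10^7)·exp(-8.918) = 1102 × 1.340×10^-4 = 0.148.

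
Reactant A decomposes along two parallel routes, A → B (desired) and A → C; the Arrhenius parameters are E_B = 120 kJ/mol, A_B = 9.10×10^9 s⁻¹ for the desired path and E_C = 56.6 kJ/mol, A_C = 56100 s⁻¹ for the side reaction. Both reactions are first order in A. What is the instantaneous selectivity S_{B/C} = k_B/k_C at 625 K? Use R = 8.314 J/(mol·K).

k_B/k_C = (A_B/A_C)·exp[−(E_B−E_C)/(RT)] = (A_B/A_C)·exp[(E_C−E_B)/(RT)].
(E_C−E_B)/(RT) = (56.6−120)×10³/(8.314×625) = -63400/5196 = -12.20.
k_B/k_C = (9.10×10^9/56100)·exp(-12.20) = 1.622×10^5 × 5.025×10^-6 = 0.815.
Since E_B > E_C, raising the temperature improves selectivity toward B.

0.815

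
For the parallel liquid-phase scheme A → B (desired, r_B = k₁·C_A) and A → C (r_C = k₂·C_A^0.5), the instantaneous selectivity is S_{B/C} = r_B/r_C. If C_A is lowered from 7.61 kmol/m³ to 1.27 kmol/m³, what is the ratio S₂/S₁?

S_{B/C} = (k₁/k₂)·C_A^0.5, so S₂/S₁ = (C_{A,2}/C_{A,1})^0.5.
= (1.27/7.61)^0.5 = (0.1669)^0.5 = 0.409.
Selectivity toward B falls as C_A falls — high-concentration operation is favoured.

0.409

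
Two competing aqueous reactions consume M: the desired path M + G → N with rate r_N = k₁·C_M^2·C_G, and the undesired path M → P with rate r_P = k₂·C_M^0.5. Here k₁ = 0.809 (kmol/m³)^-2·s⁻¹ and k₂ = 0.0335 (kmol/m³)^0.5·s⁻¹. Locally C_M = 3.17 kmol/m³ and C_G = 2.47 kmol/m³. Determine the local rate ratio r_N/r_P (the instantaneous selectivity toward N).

337

S_{N/P} = r_N/r_P = (k₁·C_M^2·C_G)/(k₂·C_M^0.5) = (k₁/k₂)·C_M^1.5·C_G.
= (0.809×3.170^2×2.470) / (0.0335×3.170^0.5) = 20.08/0.05965 = 337.
Since the desired path is higher order in M, keeping C_M high (PFR or concentrated feed) favours N.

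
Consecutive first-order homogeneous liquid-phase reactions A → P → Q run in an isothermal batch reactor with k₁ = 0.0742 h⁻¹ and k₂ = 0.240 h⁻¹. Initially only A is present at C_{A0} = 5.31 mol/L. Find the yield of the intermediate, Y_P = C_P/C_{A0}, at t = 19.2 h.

The intermediate concentration in a first-order A→B→C sequence is C_P = k₁C_{A0}(e^(−k₁t) − e^(−k₂t))/(k₂−k₁).
e^(−k₁t) = e^(−0.0742×19.2) = e^(−1.425) = 0.2406; e^(−k₂t) = e^(−4.608) = 0.009972.
C_P = 0.0742×5.31/(0.240−0.0742) × (0.2406−0.009972) = 2.376×0.2306 = 0.5480 mol/L.
Y_P = C_P/C_{A0} = 0.5480/5.31 = 0.103.

0.103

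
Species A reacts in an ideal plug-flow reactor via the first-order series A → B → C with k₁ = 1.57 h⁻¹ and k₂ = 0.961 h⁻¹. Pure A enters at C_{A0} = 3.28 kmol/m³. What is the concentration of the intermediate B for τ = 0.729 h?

For first-order series with pure A initially, C_B(τ) = k₁C_{A0}/(k₂−k₁)·(e^(−k₁τ) − e^(−k₂τ)).
e^(−k₁τ) = e^(−1.57×0.729) = e^(−1.145) = 0.3184; e^(−k₂τ) = e^(−0.7006) = 0.4963.
C_B = 1.57×3.28/(0.961−1.57) × (0.3184−0.4963) = (-8.456)×(-0.1779) = 1.505 kmol/m³.

1.50 kmol/m³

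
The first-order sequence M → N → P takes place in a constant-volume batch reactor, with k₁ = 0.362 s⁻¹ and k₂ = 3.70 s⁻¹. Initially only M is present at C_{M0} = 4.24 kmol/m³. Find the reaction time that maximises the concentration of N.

The intermediate peaks when r₁ = r₂, i.e. k₁e^(−k₁t) = k₂e^(−k₂t), giving t_opt = ln(k₂/k₁)/(k₂−k₁).
= ln(3.70/0.362)/(3.70−0.362) = ln(10.22)/3.338 = 2.324/3.338 = 0.696 s.

0.696 s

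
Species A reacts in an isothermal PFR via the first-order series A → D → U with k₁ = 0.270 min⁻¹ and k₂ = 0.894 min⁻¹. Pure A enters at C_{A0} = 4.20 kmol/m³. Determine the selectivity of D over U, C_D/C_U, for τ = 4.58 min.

0.200

Solving the coupled first-order balances gives C_D(τ) = [k₁/(k₂−k₁)]·C_{A0}·(e^(−k₁τ) − e^(−k₂τ)).
e^(−k₁τ) = e^(−0.270×4.58) = e^(−1.237) = 0.2904; e^(−k₂τ) = e^(−4.095) = 0.01666.
C_D = 0.270×4.20/(0.894−0.270) × (0.2904−0.01666) = 1.817×0.2737 = 0.4974 kmol/m³.
C_A = C_{A0}e^(−k₁τ) = 1.220 kmol/m³, so C_U = C_{A0}−C_A−C_D = 2.483 kmol/m³; C_D/C_U = 0.200.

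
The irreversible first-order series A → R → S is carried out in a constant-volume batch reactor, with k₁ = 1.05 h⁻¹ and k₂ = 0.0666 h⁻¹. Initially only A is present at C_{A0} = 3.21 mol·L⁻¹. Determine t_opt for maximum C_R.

2.80 h

For first-order series the maximum of C_R occurs at t_opt = ln(k₂/k₁)/(k₂−k₁).
= ln(0.0666/1.05)/(0.0666−1.05) = ln(0.06343)/-0.9834 = -2.758/-0.9834 = 2.80 h.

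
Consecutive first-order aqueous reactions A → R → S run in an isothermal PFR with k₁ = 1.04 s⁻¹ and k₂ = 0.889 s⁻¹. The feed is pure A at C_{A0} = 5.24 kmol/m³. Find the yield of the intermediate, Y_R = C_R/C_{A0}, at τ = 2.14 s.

The intermediate concentration in a first-order A→B→C sequence is C_R = k₁C_{A0}(e^(−k₁τ) − e^(−k₂τ))/(k₂−k₁).
e^(−k₁τ) = e^(−1.04×2.14) = e^(−2.226) = 0.1080; e^(−k₂τ) = e^(−1.902) = 0.1492.
C_R = 1.04×5.24/(0.889−1.04) × (0.1080−0.1492) = (-36.09)×(-0.04120) = 1.487 kmol/m³.
Y_R = C_R/C_{A0} = 1.487/5.24 = 0.284.

0.284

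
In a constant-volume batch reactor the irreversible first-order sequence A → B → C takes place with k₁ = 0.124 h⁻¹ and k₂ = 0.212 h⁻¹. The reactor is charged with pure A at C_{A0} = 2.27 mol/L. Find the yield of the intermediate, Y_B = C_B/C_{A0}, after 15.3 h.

0.156

The intermediate concentration in a first-order A→B→C sequence is C_B = k₁C_{A0}(e^(−k₁t) − e^(−k₂t))/(k₂−k₁).
e^(−k₁t) = e^(−0.124×15.3) = e^(−1.897) = 0.1500; e^(−k₂t) = e^(−3.244) = 0.03902.
C_B = 0.124×2.27/(0.212−0.124) × (0.1500−0.03902) = 3.199×0.1110 = 0.3549 mol/L.
Y_B = C_B/C_{A0} = 0.3549/2.27 = 0.156.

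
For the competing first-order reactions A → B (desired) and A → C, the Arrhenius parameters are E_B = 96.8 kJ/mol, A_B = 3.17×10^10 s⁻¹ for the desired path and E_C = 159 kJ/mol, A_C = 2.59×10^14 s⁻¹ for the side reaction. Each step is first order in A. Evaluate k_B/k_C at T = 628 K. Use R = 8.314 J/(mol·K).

k_B/k_C = (A_B/A_C)·exp[−(E_B−E_C)/(RT)] = (A_B/A_C)·exp[(E_C−E_B)/(RT)].
(E_C−E_B)/(RT) = (159−96.8)×10³/(8.314×628) = 62200/5221 = 11.91.
k_B/k_C = (3.17×10^10/2.59×10^14)·exp(11.91) = 1.224×10^-4 × 1.492×10^5 = 18.3.
Since E_B < E_C, lowering the temperature improves selectivity toward B.

18.3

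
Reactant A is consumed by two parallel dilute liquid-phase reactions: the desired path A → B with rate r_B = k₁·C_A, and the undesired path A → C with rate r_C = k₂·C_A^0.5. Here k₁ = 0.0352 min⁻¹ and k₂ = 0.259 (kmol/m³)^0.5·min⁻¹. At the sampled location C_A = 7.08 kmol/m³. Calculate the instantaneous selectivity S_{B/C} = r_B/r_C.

S_{B/C} = r_B/r_C = (k₁·C_A)/(k₂·C_A^0.5) = (k₁/k₂)·C_A^0.5.
= (0.0352×7.080) / (0.259×7.080^0.5) = 0.2492/0.6892 = 0.362.

0.362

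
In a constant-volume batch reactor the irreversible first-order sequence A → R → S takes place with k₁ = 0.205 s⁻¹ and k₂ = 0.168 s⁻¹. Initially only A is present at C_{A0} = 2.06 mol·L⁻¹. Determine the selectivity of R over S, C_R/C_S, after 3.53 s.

Solving the coupled first-order balances gives C_R(t) = [k₁/(k₂−k₁)]·C_{A0}·(e^(−k₁t) − e^(−k₂t)).
e^(−k₁t) = e^(−0.205×3.53) = e^(−0.7236) = 0.4850; e^(−k₂t) = e^(−0.5930) = 0.5526.
C_R = 0.205×2.06/(0.168−0.205) × (0.4850−0.5526) = (-11.41)×(-0.06767) = 0.7723 mol·L⁻¹.
C_A = C_{A0}e^(−k₁t) = 0.9991 mol·L⁻¹, so C_S = C_{A0}−C_A−C_R = 0.2886 mol·L⁻¹; C_R/C_S = 2.68.

2.68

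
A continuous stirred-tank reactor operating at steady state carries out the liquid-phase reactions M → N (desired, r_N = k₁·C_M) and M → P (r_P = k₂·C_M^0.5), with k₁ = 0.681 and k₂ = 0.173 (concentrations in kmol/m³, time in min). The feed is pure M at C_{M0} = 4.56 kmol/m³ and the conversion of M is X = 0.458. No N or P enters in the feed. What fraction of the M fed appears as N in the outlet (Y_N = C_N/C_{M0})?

Exit C_M = C_{M0}(1−X) = 4.56×0.542 = 2.472 kmol/m³.
Rates in a CSTR are evaluated at the outlet concentration: r_N = 0.681×2.472 = 1.683, r_P = 0.173×2.472^0.5 = 0.2720.
Fraction of consumed M going to N: r_N/(r_N+r_P) = 0.8609.
C_N = 0.8609·C_{M0}·X = 0.8609×4.56×0.458 = 1.80 kmol/m³; Y_N = C_N/C_{M0} = 0.394.

0.394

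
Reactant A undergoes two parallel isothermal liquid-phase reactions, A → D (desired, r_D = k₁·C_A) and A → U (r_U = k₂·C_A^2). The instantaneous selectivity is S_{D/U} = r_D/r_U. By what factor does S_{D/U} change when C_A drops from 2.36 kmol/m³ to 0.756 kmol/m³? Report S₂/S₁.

S_{D/U} = (k₁/k₂)·C_A⁻¹, so S₂/S₁ = (C_{A,2}/C_{A,1})⁻¹.
= 2.36/0.756 = 3.12.
Selectivity toward D rises as C_A falls — low-concentration operation is favoured.

3.12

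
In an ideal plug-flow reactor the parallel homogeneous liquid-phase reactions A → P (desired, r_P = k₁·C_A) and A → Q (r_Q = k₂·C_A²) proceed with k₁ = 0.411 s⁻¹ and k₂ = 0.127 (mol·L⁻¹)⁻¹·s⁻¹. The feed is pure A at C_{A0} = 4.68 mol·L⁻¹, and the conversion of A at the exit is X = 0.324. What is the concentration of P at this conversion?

C_A = C_{A0}(1−X) = 3.164 mol·L⁻¹.
Along a PFR/batch, dC_P/dC_A = −r_P/(r_P+r_Q) = −k₁/(k₁+k₂·C_A).
Integrating from C_{A0} to C_A: C_P = (0.411/0.127)·ln[(0.411+0.127·4.68)/(0.411+0.127·3.16)] = 3.236·ln(1.005/0.8128) = 0.6881 mol·L⁻¹.

0.688 mol·L⁻¹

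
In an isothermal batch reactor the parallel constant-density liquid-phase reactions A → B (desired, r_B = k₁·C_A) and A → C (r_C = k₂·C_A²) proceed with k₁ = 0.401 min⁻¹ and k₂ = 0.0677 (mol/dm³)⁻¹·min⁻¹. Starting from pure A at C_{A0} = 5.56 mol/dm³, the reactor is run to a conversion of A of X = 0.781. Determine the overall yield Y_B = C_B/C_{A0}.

C_A = C_{A0}(1−X) = 1.218 mol/dm³.
Along a PFR/batch, dC_B/dC_A = −r_B/(r_B+r_C) = −k₁/(k₁+k₂·C_A).
Integrating from C_{A0} to C_A: C_B = (0.401/0.0677)·ln[(0.401+0.0677·5.56)/(0.401+0.0677·1.22)] = 5.923·ln(0.7774/0.4834) = 2.814 mol/dm³.
Y_B = C_B/C_{A0} = 2.814/5.56 = 0.506.

0.506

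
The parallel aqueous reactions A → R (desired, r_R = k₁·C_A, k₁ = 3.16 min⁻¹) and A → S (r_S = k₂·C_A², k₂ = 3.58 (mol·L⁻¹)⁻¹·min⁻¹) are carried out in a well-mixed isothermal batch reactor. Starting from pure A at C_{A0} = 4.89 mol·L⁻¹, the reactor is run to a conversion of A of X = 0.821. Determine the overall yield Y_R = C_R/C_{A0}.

0.215

C_A = C_{A0}(1−X) = 0.8753 mol·L⁻¹.
Along a PFR/batch, dC_R/dC_A = −r_R/(r_R+r_S) = −k₁/(k₁+k₂·C_A).
Integrating from C_{A0} to C_A: C_R = (3.16/3.58)·ln[(3.16+3.58·4.89)/(3.16+3.58·0.875)] = 0.8827·ln(20.67/6.294) = 1.049 mol·L⁻¹.
Y_R = C_R/C_{A0} = 1.049/4.89 = 0.215.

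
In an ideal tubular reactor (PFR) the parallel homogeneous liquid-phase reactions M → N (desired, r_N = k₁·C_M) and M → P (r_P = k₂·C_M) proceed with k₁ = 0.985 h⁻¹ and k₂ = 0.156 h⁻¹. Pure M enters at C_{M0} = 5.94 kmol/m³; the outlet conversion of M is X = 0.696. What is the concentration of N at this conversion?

3.57 kmol/m³

C_M = C_{M0}(1−X) = 1.806 kmol/m³.
Both paths are first order in M, so the instantaneous fraction to N is constant: dC_N/d(−C_M) = k₁/(k₁+k₂) = 0.8633.
C_N = 0.8633·(C_{M0}−C_M) = 0.8633×4.134 = 3.57 kmol/m³.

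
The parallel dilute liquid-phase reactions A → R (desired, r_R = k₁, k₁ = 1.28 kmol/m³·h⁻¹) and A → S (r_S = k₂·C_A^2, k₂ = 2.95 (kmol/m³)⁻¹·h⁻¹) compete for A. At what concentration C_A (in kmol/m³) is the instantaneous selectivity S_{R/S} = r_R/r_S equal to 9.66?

0.212 kmol/m³

S_{R/S} = (k₁/k₂)·C_A^-2 ⇒ C_A = (S·k₂/k₁)^(-0.5).
= (9.66×2.95/1.28)^(-0.5) = (22.26)^(-0.5) = 0.212 kmol/m³.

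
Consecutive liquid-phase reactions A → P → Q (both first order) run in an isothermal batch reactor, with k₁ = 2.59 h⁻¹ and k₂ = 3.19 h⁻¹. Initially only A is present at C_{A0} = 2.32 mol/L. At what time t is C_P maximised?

For first-order series the maximum of C_P occurs at t_opt = ln(k₂/k₁)/(k₂−k₁).
= ln(3.19/2.59)/(3.19−2.59) = ln(1.232)/0.6000 = 0.2084/0.6000 = 0.347 h.

0.347 h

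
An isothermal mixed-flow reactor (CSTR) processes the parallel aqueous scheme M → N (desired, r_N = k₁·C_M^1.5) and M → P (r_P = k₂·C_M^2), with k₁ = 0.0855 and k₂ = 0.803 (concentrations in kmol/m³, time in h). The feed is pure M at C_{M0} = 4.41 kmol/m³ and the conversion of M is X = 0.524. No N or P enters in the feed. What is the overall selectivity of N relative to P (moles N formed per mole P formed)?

Exit C_M = C_{M0}(1−X) = 4.41×0.476 = 2.099 kmol/m³.
Rates in a CSTR are evaluated at the outlet concentration: r_N = 0.0855×2.099^1.5 = 0.2600, r_P = 0.803×2.099^2 = 3.538.
Overall selectivity = C_N/C_P = r_Nτ/(r_Pτ) = r_N/r_P = 0.0735.

0.0735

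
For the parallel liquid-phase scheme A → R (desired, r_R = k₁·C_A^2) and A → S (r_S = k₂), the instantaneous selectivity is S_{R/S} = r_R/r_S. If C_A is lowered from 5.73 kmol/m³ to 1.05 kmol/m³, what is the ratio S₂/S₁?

0.0336

S_{R/S} = (k₁/k₂)·C_A^2, so S₂/S₁ = (C_{A,2}/C_{A,1})^2.
= (1.05/5.73)^2 = (0.1832)^2 = 0.0336.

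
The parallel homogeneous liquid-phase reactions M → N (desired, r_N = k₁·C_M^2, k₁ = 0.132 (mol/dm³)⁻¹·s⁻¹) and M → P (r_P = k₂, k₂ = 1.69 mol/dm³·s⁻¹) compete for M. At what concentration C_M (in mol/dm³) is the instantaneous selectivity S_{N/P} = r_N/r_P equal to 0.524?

2.59 mol/dm³

S_{N/P} = (k₁/k₂)·C_M^2 ⇒ C_M = (S·k₂/k₁)^(0.5).
= (0.524×1.69/0.132)^(0.5) = (6.709)^(0.5) = 2.59 mol/dm³.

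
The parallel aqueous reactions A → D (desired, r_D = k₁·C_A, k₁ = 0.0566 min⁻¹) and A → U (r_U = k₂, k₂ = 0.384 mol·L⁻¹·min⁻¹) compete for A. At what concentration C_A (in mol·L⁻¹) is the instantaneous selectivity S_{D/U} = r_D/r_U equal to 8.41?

57.1 mol·L⁻¹

S_{D/U} = (k₁/k₂)·C_A ⇒ C_A = S·k₂/k₁.
= 8.41×0.384/0.0566 = 57.1 mol·L⁻¹.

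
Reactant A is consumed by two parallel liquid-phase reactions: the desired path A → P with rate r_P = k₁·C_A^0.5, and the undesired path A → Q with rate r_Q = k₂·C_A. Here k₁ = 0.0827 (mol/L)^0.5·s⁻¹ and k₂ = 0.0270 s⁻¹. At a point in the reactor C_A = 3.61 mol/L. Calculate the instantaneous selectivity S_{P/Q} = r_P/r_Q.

S_{P/Q} = r_P/r_Q = (k₁·C_A^0.5)/(k₂·C_A) = (k₁/k₂)·C_A^-0.5.
= (0.0827×3.610^0.5) / (0.0270×3.610) = 0.1571/0.09747 = 1.61.

1.61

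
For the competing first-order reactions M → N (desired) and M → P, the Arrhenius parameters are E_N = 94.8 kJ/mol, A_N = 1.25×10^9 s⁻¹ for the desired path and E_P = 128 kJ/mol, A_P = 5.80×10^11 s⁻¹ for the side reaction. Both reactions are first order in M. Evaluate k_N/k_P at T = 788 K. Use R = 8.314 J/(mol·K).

k_N/k_P = (A_N/A_P)·exp[−(E_N−E_P)/(RT)] = (A_N/A_P)·exp[(E_P−E_N)/(RT)].
(E_P−E_N)/(RT) = (128−94.8)×10³/(8.314×788) = 33200/6551 = 5.068.
k_N/k_P = (1.25×10^9/5.80×10^11)·exp(5.068) = 0.002155 × 158.8 = 0.342.
Since E_N < E_P, lowering the temperature improves selectivity toward N.

0.342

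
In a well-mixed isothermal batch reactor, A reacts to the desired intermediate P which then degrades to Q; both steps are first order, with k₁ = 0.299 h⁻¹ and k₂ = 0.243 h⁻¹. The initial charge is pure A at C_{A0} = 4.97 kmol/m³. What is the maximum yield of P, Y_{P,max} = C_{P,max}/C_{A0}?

0.407

For a first-order series the maximum intermediate yield is C_{P,max}/C_{A0} = (k₁/k₂)^[k₂/(k₂−k₁)].
= (0.299/0.243)^(0.243/(0.243−0.299)) = (1.230)^(-4.339) = 0.4066.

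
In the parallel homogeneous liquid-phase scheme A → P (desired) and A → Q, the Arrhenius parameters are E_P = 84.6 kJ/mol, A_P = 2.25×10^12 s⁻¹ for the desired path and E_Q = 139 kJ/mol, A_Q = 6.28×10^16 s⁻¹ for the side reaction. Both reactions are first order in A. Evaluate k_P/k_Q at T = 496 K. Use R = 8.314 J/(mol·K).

19.2

Since both paths have the same order in A, the concentration cancels and S_{P/Q} = k_P/k_Q = (A_P/A_Q)·exp[(E_Q−E_P)/(RT)].
(E_Q−E_P)/(RT) = (139−84.6)×10³/(8.314×496) = 54400/4124 = 13.19.
k_P/k_Q = (2.25×10^12/6.28×10^16)·exp(13.19) = 3.583×10^-5 × 5.360×10^5 = 19.2.
Since E_P < E_Q, lowering the temperature improves selectivity toward P.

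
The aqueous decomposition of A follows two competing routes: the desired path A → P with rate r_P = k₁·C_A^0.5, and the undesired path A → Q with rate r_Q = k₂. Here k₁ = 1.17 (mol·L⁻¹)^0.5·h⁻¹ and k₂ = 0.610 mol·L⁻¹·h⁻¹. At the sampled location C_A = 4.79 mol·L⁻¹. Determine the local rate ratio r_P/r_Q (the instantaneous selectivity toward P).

S_{P/Q} = r_P/r_Q = (k₁·C_A^0.5)/(k₂) = (k₁/k₂)·C_A^0.5.
= (1.17×4.790^0.5) / (0.610) = 2.561/0.6100 = 4.20.

4.20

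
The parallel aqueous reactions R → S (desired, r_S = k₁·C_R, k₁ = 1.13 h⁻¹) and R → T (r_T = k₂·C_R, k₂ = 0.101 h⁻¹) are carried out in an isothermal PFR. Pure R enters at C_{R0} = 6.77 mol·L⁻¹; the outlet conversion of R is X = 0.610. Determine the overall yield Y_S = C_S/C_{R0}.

C_R = C_{R0}(1−X) = 2.640 mol·L⁻¹.
Both paths are first order in R, so the instantaneous fraction to S is constant: dC_S/d(−C_R) = k₁/(k₁+k₂) = 0.9180.
C_S = 0.9180·(C_{R0}−C_R) = 0.9180×4.130 = 3.79 mol·L⁻¹.
Y_S = C_S/C_{R0} = 3.791/6.77 = 0.560.

0.560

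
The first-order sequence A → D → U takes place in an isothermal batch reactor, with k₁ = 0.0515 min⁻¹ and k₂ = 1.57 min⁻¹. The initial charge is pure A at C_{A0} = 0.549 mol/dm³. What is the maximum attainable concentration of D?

0.0160 mol/dm³

For a first-order series the maximum intermediate yield is C_{D,max}/C_{A0} = (k₁/k₂)^[k₂/(k₂−k₁)].
= (0.0515/1.57)^(1.57/(1.57−0.0515)) = (0.03280)^(1.034) = 0.02921.
C_{D,max} = 0.02921×0.549 = 0.0160 mol/dm³.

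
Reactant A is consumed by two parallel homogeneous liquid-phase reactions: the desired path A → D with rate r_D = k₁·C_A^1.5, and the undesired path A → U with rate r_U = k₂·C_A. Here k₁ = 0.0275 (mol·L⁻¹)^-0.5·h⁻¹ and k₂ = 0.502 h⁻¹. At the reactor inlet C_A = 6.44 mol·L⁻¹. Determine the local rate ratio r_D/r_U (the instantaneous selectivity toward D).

S_{D/U} = r_D/r_U = (k₁·C_A^1.5)/(k₂·C_A) = (k₁/k₂)·C_A^0.5.
= (0.0275×6.440^1.5) / (0.502×6.440) = 0.4494/3.233 = 0.139.
Since the desired path is higher order in A, keeping C_A high (PFR or concentrated feed) favours D.

0.139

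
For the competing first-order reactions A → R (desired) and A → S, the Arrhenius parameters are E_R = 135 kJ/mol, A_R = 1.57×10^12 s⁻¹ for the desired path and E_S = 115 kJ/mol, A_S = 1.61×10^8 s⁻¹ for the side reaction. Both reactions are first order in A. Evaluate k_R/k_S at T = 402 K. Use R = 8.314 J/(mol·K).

24.6

Since both paths have the same order in A, the concentration cancels and S_{R/S} = k_R/k_S = (A_R/A_S)·exp[(E_S−E_R)/(RT)].
(E_S−E_R)/(RT) = (115−135)×10³/(8.314×402) = -20000/3342 = -5.984.
k_R/k_S = (1.57×10^12/1.61×10^8)·exp(-5.984) = 9752 × 0.002519 = 24.6.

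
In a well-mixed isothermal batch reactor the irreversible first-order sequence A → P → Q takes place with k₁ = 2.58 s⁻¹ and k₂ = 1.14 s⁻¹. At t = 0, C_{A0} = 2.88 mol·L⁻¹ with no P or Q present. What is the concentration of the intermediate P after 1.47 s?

0.849 mol·L⁻¹

The intermediate concentration in a first-order A→B→C sequence is C_P = k₁C_{A0}(e^(−k₁t) − e^(−k₂t))/(k₂−k₁).
e^(−k₁t) = e^(−2.58×1.47) = e^(−3.793) = 0.02254; e^(−k₂t) = e^(−1.676) = 0.1872.
C_P = 2.58×2.88/(1.14−2.58) × (0.02254−0.1872) = (-5.160)×(-0.1646) = 0.8494 mol·L⁻¹.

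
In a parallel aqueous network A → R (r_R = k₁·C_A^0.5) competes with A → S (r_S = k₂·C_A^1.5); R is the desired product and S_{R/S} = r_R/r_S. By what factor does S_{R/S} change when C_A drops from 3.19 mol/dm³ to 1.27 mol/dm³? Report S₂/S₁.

S_{R/S} = (k₁/k₂)·C_A⁻¹, so S₂/S₁ = (C_{A,2}/C_{A,1})⁻¹.
= 3.19/1.27 = 2.51.
Selectivity toward R rises as C_A falls — low-concentration operation is favoured.

2.51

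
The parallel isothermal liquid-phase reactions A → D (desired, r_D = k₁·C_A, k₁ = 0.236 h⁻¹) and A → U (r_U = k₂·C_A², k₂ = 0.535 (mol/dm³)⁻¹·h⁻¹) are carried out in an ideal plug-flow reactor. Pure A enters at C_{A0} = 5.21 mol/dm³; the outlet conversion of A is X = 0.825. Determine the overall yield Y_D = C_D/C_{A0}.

C_A = C_{A0}(1−X) = 0.9118 mol/dm³.
Along a PFR/batch, dC_D/dC_A = −r_D/(r_D+r_U) = −k₁/(k₁+k₂·C_A).
Integrating from C_{A0} to C_A: C_D = (0.236/0.535)·ln[(0.236+0.535·5.21)/(0.236+0.535·0.912)] = 0.4411·ln(3.023/0.7238) = 0.6306 mol/dm³.
Y_D = C_D/C_{A0} = 0.6306/5.21 = 0.121.

0.121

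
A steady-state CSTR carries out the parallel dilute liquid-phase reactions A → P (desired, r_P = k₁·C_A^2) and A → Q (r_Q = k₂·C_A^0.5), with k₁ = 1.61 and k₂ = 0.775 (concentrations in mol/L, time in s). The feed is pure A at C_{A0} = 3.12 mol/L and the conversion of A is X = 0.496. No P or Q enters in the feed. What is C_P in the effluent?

1.24 mol/L

Exit C_A = C_{A0}(1−X) = 3.12×0.504 = 1.572 mol/L.
In a CSTR the entire volume is at exit conditions, so r_P = 1.61×1.572^2 = 3.981 and r_Q = 0.775×1.572^0.5 = 0.9718.
Fraction of consumed A going to P: r_P/(r_P+r_Q) = 0.8038.
C_P = 0.8038·C_{A0}·X = 0.8038×3.12×0.496 = 1.24 mol/L.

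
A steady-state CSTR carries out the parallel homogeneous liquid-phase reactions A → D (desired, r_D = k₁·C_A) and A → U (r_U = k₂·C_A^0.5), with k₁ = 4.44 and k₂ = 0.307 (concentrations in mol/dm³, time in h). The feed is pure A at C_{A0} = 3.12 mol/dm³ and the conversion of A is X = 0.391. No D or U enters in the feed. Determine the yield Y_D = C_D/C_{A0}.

0.372

Exit C_A = C_{A0}(1−X) = 3.12×0.609 = 1.900 mol/dm³.
A CSTR operates uniformly at the exit composition, giving r_D = 8.436 and r_U = 0.4232 (each k·C_A^n at C_A = 1.900).
Fraction of consumed A going to D: r_D/(r_D+r_U) = 0.9522.
C_D = 0.9522·C_{A0}·X = 0.9522×3.12×0.391 = 1.16 mol/dm³; Y_D = C_D/C_{A0} = 0.372.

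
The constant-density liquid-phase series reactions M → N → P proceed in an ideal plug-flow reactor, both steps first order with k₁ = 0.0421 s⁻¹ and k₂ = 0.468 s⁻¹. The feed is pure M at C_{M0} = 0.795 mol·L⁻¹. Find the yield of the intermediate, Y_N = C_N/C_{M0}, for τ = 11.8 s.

For first-order series with pure M initially, C_N(τ) = k₁C_{M0}/(k₂−k₁)·(e^(−k₁τ) − e^(−k₂τ)).
e^(−k₁τ) = e^(−0.0421×11.8) = e^(−0.4968) = 0.6085; e^(−k₂τ) = e^(−5.522) = 0.003996.
C_N = 0.0421×0.795/(0.468−0.0421) × (0.6085−0.003996) = 0.07859×0.6045 = 0.04750 mol·L⁻¹.
Y_N = C_N/C_{M0} = 0.04750/0.795 = 0.0598.

0.0598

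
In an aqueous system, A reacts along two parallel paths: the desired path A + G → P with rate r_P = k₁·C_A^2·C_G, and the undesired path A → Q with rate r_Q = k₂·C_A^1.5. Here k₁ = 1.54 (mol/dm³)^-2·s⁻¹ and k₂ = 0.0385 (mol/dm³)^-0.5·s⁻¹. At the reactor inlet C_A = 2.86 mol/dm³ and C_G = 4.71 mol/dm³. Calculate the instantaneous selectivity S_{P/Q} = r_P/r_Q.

319

S_{P/Q} = r_P/r_Q = (k₁·C_A^2·C_G)/(k₂·C_A^1.5) = (k₁/k₂)·C_A^0.5·C_G.
= (1.54×2.860^2×4.710) / (0.0385×2.860^1.5) = 59.33/0.1862 = 319.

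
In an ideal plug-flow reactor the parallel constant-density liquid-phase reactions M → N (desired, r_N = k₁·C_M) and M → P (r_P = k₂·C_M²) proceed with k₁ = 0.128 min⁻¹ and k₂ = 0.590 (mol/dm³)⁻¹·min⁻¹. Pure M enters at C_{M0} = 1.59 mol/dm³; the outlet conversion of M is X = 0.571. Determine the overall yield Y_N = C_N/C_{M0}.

C_M = C_{M0}(1−X) = 0.6821 mol/dm³.
Along a PFR/batch, dC_N/dC_M = −r_N/(r_N+r_P) = −k₁/(k₁+k₂·C_M).
Integrating from C_{M0} to C_M: C_N = (0.128/0.590)·ln[(0.128+0.590·1.59)/(0.128+0.590·0.682)] = 0.2169·ln(1.066/0.5304) = 0.1514 mol/dm³.
Y_N = C_N/C_{M0} = 0.1514/1.59 = 0.0952.

0.0952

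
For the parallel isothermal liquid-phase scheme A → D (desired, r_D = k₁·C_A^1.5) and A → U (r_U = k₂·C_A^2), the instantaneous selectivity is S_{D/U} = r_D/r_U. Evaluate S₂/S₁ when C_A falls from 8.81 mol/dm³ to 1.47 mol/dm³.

2.45

S_{D/U} = (k₁/k₂)·C_A^-0.5, so S₂/S₁ = (C_{A,2}/C_{A,1})^-0.5.
= (1.47/8.81)^(-0.5) = (0.1669)^(-0.5) = 2.45.
Selectivity toward D rises as C_A falls — low-concentration operation is favoured.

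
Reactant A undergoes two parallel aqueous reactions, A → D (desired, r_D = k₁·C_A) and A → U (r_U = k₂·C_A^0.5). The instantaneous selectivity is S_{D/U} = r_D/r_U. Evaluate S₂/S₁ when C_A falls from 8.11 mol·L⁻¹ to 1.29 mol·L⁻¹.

S_{D/U} = (k₁/k₂)·C_A^0.5, so S₂/S₁ = (C_{A,2}/C_{A,1})^0.5.
= (1.29/8.11)^0.5 = (0.1591)^0.5 = 0.399.

0.399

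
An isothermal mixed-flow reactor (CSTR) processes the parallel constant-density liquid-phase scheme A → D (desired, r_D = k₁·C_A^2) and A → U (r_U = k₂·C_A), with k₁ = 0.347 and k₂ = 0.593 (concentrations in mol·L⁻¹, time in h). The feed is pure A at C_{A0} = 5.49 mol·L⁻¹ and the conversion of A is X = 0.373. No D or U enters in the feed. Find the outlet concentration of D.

Exit C_A = C_{A0}(1−X) = 5.49×0.627 = 3.442 mol·L⁻¹.
A CSTR operates uniformly at the exit composition, giving r_D = 4.112 and r_U = 2.041 (each k·C_A^n at C_A = 3.442).
Fraction of consumed A going to D: r_D/(r_D+r_U) = 0.6682.
C_D = 0.6682·C_{A0}·X = 0.6682×5.49×0.373 = 1.37 mol·L⁻¹.

1.37 mol·L⁻¹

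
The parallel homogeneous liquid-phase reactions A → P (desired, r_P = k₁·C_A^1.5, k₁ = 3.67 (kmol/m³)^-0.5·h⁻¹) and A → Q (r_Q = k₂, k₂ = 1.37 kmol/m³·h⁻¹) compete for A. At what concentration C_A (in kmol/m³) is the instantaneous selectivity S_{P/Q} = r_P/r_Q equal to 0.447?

0.303 kmol/m³

S_{P/Q} = (k₁/k₂)·C_A^1.5 ⇒ C_A = (S·k₂/k₁)^(1/1.5).
= (0.447×1.37/3.67)^(0.6667) = (0.1669)^(0.6667) = 0.303 kmol/m³.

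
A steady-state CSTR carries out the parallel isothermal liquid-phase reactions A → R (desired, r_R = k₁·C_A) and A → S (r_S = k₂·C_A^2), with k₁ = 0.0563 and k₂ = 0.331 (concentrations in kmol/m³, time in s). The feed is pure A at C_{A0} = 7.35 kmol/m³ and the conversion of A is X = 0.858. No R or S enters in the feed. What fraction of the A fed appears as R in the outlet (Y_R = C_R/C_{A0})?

Exit C_A = C_{A0}(1−X) = 7.35×0.142 = 1.044 kmol/m³.
Rates in a CSTR are evaluated at the outlet concentration: r_R = 0.0563×1.044 = 0.05876, r_S = 0.331×1.044^2 = 0.3606.
Fraction of consumed A going to R: r_R/(r_R+r_S) = 0.1401.
C_R = 0.1401·C_{A0}·X = 0.1401×7.35×0.858 = 0.884 kmol/m³; Y_R = C_R/C_{A0} = 0.120.

0.120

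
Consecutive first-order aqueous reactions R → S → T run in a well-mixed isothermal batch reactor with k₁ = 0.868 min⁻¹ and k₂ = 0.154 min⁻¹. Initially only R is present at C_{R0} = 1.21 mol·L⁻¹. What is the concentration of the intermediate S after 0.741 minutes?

For first-order series with pure R initially, C_S(t) = k₁C_{R0}/(k₂−k₁)·(e^(−k₁t) − e^(−k₂t)).
e^(−k₁t) = e^(−0.868×0.741) = e^(−0.6432) = 0.5256; e^(−k₂t) = e^(−0.1141) = 0.8922.
C_S = 0.868×1.21/(0.154−0.868) × (0.5256−0.8922) = (-1.471)×(-0.3665) = 0.5392 mol·L⁻¹.

0.539 mol·L⁻¹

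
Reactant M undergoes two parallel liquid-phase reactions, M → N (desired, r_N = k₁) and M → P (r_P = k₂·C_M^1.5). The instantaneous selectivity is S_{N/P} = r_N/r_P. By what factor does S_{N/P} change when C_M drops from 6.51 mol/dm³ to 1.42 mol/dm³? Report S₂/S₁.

9.82

S_{N/P} = (k₁/k₂)·C_M^-1.5, so S₂/S₁ = (C_{M,2}/C_{M,1})^-1.5.
= (1.42/6.51)^(-1.5) = (0.2181)^(-1.5) = 9.82.
Selectivity toward N rises as C_M falls — low-concentration operation is favoured.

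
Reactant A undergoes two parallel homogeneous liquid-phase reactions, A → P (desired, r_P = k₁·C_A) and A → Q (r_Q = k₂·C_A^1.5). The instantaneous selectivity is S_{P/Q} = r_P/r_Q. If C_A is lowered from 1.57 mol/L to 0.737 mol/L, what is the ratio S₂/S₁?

S_{P/Q} = (k₁/k₂)·C_A^-0.5, so S₂/S₁ = (C_{A,2}/C_{A,1})^-0.5.
= (0.737/1.57)^(-0.5) = (0.4694)^(-0.5) = 1.46.

1.46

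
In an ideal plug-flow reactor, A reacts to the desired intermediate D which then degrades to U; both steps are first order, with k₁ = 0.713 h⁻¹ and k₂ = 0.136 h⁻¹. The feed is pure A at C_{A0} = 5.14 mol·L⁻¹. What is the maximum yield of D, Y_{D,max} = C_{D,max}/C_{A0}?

For a first-order series the maximum intermediate yield is C_{D,max}/C_{A0} = (k₁/k₂)^[k₂/(k₂−k₁)].
= (0.713/0.136)^(0.136/(0.136−0.713)) = (5.243)^(-0.2357) = 0.6767.

0.677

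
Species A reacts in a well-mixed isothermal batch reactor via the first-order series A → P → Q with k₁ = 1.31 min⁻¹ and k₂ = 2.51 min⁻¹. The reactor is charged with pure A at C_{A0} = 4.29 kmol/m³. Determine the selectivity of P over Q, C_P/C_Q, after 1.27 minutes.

0.249

The intermediate concentration in a first-order A→B→C sequence is C_P = k₁C_{A0}(e^(−k₁t) − e^(−k₂t))/(k₂−k₁).
e^(−k₁t) = e^(−1.31×1.27) = e^(−1.664) = 0.1894; e^(−k₂t) = e^(−3.188) = 0.04127.
C_P = 1.31×4.29/(2.51−1.31) × (0.1894−0.04127) = 4.683×0.1482 = 0.6939 kmol/m³.
C_A = C_{A0}e^(−k₁t) = 0.8127 kmol/m³, so C_Q = C_{A0}−C_A−C_P = 2.783 kmol/m³; C_P/C_Q = 0.249.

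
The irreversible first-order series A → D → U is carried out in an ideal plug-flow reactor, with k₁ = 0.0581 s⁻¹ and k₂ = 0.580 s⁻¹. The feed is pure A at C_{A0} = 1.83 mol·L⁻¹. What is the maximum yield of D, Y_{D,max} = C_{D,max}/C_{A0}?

0.0775

For a first-order series the maximum intermediate yield is C_{D,max}/C_{A0} = (k₁/k₂)^[k₂/(k₂−k₁)].
= (0.0581/0.580)^(0.580/(0.580−0.0581)) = (0.1002)^(1.111) = 0.07754.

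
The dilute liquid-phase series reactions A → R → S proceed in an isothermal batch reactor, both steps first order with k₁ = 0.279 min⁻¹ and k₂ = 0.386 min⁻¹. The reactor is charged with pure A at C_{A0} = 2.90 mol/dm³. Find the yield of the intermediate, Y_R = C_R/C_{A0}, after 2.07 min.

The intermediate concentration in a first-order A→B→C sequence is C_R = k₁C_{A0}(e^(−k₁t) − e^(−k₂t))/(k₂−k₁).
e^(−k₁t) = e^(−0.279×2.07) = e^(−0.5775) = 0.5613; e^(−k₂t) = e^(−0.7990) = 0.4498.
C_R = 0.279×2.90/(0.386−0.279) × (0.5613−0.4498) = 7.562×0.1115 = 0.8432 mol/dm³.
Y_R = C_R/C_{A0} = 0.8432/2.90 = 0.291.

0.291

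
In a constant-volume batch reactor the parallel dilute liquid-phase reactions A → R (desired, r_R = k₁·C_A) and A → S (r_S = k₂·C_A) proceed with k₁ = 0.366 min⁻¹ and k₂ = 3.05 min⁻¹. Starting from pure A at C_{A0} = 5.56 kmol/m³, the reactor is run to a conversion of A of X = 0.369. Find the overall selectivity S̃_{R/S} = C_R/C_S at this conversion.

C_A = C_{A0}(1−X) = 3.508 kmol/m³.
Both paths are first order in A, so the instantaneous fraction to R is constant: dC_R/d(−C_A) = k₁/(k₁+k₂) = 0.1071.
C_R = 0.1071·(C_{A0}−C_A) = 0.1071×2.052 = 0.220 kmol/m³.
C_S = (C_{A0}−C_A)−C_R = 1.832 kmol/m³; S̃_{R/S} = 0.2198/1.832 = 0.120.

0.120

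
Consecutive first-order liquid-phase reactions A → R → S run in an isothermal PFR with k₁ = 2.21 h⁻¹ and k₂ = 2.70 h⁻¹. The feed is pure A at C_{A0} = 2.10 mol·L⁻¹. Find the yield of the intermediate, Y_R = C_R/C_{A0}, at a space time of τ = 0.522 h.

The intermediate concentration in a first-order A→B→C sequence is C_R = k₁C_{A0}(e^(−k₁τ) − e^(−k₂τ))/(k₂−k₁).
e^(−k₁τ) = e^(−2.21×0.522) = e^(−1.154) = 0.3155; e^(−k₂τ) = e^(−1.409) = 0.2443.
C_R = 2.21×2.10/(2.70−2.21) × (0.3155−0.2443) = 9.471×0.07120 = 0.6744 mol·L⁻¹.
Y_R = C_R/C_{A0} = 0.6744/2.10 = 0.321.

0.321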